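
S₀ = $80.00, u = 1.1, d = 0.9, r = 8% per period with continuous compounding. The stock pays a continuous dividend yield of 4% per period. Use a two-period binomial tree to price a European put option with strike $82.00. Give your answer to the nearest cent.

$2.28

Per-period risk-free factor R = e^0.08 = 1.0833; dividend-adjusted growth = e^(0.08−0.04) = 1.0408.
Risk-neutral probability p = (1.0408 − 0.9)/(1.1 − 0.9) = 0.1408/0.2000 = 0.7041
Terminal stock prices: S_uu = 96.8, S_ud = 79.2, S_dd = 64.8
Terminal payoffs (K − S): max(-14.8, 0) = 0, max(2.8, 0) = 2.8, max(17.2, 0) = 17.2
Node u (S = 88): V_u = e^(−0.08)·[0.7041·0.0000 + 0.2959·2.8000] = 0.7649
Node d (S = 72): V_d = e^(−0.08)·[0.7041·2.8000 + 0.2959·17.2000] = 6.5187
Node 0 (S = 80): V_0 = e^(−0.08)·[0.7041·0.7649 + 0.2959·6.5187] = 2.2780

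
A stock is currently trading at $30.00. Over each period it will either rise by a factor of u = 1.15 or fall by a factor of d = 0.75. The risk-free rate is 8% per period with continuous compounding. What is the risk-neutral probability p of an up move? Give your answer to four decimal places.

p = 0.8332

Risk-neutral probability p = (e^0.08 − 0.75)/(1.15 − 0.75) = 0.3333/0.4000 = 0.8332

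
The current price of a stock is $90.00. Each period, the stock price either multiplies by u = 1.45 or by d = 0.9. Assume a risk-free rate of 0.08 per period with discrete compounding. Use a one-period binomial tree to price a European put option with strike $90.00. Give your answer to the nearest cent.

Risk-neutral probability p = (1 + 0.08 − 0.9)/(1.45 − 0.9) = 0.1800/0.5500 = 0.3273
Terminal stock prices: S_u = 130.5, S_d = 81
Terminal payoffs (K − S): max(-40.5, 0) = 0, max(9, 0) = 9
Node 0 (S = 90): V_0 = 1/1.08·[0.3273·0.0000 + 0.6727·9.0000] = 5.6061

$5.61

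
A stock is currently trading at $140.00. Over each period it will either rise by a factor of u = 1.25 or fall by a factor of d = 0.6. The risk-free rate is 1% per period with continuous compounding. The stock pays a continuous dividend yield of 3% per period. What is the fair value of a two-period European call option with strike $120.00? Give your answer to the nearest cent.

$33.12

Per-period risk-free factor R = e^0.01 = 1.0101; dividend-adjusted growth = e^(0.01−0.03) = 0.9802.
Risk-neutral probability p = (0.9802 − 0.6)/(1.25 − 0.6) = 0.3802/0.6500 = 0.5849
Terminal stock prices: S_uu = 218.8, S_ud = 105, S_dd = 50.4
Terminal payoffs (S − K): max(98.75, 0) = 98.75, max(-15, 0) = 0, max(-69.6, 0) = 0
Node u (S = 175): V_u = e^(−0.01)·[0.5849·98.7500 + 0.4151·0.0000] = 57.1862
Node d (S = 84): V_d = e^(−0.01)·[0.5849·0.0000 + 0.4151·0.0000] = 0.0000
Node 0 (S = 140): V_0 = e^(−0.01)·[0.5849·57.1862 + 0.4151·0.0000] = 33.1166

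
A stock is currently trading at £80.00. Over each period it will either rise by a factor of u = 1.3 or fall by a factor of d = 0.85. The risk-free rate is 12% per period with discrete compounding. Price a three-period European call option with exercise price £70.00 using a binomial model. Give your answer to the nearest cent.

Risk-neutral probability p = (1 + 0.12 − 0.85)/(1.3 − 0.85) = 0.2700/0.4500 = 0.6000
Terminal stock prices: S_uuu = 175.8, S_uud = 114.9, S_udd = 75.14, S_ddd = 49.13
Terminal payoffs (S − K): max(105.8, 0) = 105.8, max(44.92, 0) = 44.92, max(5.14, 0) = 5.14, max(-20.87, 0) = 0
Node uu (S = 135.2): V_uu = 1/1.12·[0.6000·105.7600 + 0.4000·44.9200] = 72.7000
Node ud (S = 88.4): V_ud = 1/1.12·[0.6000·44.9200 + 0.4000·5.1400] = 25.9000
Node dd (S = 57.8): V_dd = 1/1.12·[0.6000·5.1400 + 0.4000·0.0000] = 2.7536
Node u (S = 104): V_u = 1/1.12·[0.6000·72.7000 + 0.4000·25.9000] = 48.1964
Node d (S = 68): V_d = 1/1.12·[0.6000·25.9000 + 0.4000·2.7536] = 14.8584
Node 0 (S = 80): V_0 = 1/1.12·[0.6000·48.1964 + 0.4000·14.8584] = 31.1261

£31.13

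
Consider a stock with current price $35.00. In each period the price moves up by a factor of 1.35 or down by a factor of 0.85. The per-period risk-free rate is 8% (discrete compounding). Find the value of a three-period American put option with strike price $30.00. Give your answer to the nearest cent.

Risk-neutral probability p = (1 + 0.08 − 0.85)/(1.35 − 0.85) = 0.2300/0.5000 = 0.4600
Terminal stock prices: S_uuu = 86.11, S_uud = 54.22, S_udd = 34.14, S_ddd = 21.49
Terminal payoffs (K − S): max(-56.11, 0) = 0, max(-24.22, 0) = 0, max(-4.138, 0) = 0, max(8.506, 0) = 8.506
Node uu (S = 63.79): continuation = 1/1.08·[0.4600·0.0000 + 0.5400·0.0000] = 0.0000; exercise value = 0.0000 ≤ continuation, so V_uu = 0.0000
Node ud (S = 40.16): continuation = 1/1.08·[0.4600·0.0000 + 0.5400·0.0000] = 0.0000; exercise value = 0.0000 ≤ continuation, so V_ud = 0.0000
Node dd (S = 25.29): continuation = 1/1.08·[0.4600·0.0000 + 0.5400·8.5056] = 4.2528; exercise value = 4.7125 > continuation, so V_dd = 4.7125 (exercise)
Node u (S = 47.25): continuation = 1/1.08·[0.4600·0.0000 + 0.5400·0.0000] = 0.0000; exercise value = 0.0000 ≤ continuation, so V_u = 0.0000
Node d (S = 29.75): continuation = 1/1.08·[0.4600·0.0000 + 0.5400·4.7125] = 2.3563; exercise value = 0.2500 ≤ continuation, so V_d = 2.3563
Node 0 (S = 35): continuation = 1/1.08·[0.4600·0.0000 + 0.5400·2.3563] = 1.1781; exercise value = 0.0000 ≤ continuation, so V_0 = 1.1781

$1.18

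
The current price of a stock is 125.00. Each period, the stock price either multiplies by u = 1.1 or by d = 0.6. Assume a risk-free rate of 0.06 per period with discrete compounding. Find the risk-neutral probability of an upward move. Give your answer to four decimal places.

Risk-neutral probability p = (1 + 0.06 − 0.6)/(1.1 − 0.6) = 0.4600/0.5000 = 0.9200

p = 0.9200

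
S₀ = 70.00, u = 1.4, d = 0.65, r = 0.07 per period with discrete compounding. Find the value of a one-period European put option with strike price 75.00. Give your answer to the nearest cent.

Risk-neutral probability p = (1 + 0.07 − 0.65)/(1.4 − 0.65) = 0.4200/0.7500 = 0.5600
Terminal stock prices: S_u = 98, S_d = 45.5
Terminal payoffs (K − S): max(-23, 0) = 0, max(29.5, 0) = 29.5
Node 0 (S = 70): V_0 = 1/1.07·[0.5600·0.0000 + 0.4400·29.5000] = 12.1308

12.13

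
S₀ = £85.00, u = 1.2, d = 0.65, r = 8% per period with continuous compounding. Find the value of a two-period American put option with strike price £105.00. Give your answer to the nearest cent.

Risk-neutral probability p = (e^0.08 − 0.65)/(1.2 − 0.65) = 0.4333/0.5500 = 0.7878
Terminal stock prices: S_uu = 122.4, S_ud = 66.3, S_dd = 35.91
Terminal payoffs (K − S): max(-17.4, 0) = 0, max(38.7, 0) = 38.7, max(69.09, 0) = 69.09
Node u (S = 102): continuation = e^(−0.08)·[0.7878·0.0000 + 0.2122·38.7000] = 7.5810; exercise value = 3.0000 ≤ continuation, so V_u = 7.5810
Node d (S = 55.25): continuation = e^(−0.08)·[0.7878·38.7000 + 0.2122·69.0875] = 41.6772; exercise value = 49.7500 > continuation, so V_d = 49.7500 (exercise)
Node 0 (S = 85): continuation = e^(−0.08)·[0.7878·7.5810 + 0.2122·49.7500] = 15.2586; exercise value = 20.0000 > continuation, so V_0 = 20.0000 (exercise)

£20.00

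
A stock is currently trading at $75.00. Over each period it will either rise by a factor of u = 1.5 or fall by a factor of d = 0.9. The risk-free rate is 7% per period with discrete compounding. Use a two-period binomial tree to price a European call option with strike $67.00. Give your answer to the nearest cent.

$19.28

Risk-neutral probability p = (1 + 0.07 − 0.9)/(1.5 − 0.9) = 0.1700/0.6000 = 0.2833
Terminal stock prices: S_uu = 168.8, S_ud = 101.2, S_dd = 60.75
Terminal payoffs (S − K): max(101.8, 0) = 101.8, max(34.25, 0) = 34.25, max(-6.25, 0) = 0
Node u (S = 112.5): V_u = 1/1.07·[0.2833·101.7500 + 0.7167·34.2500] = 49.8832
Node d (S = 67.5): V_d = 1/1.07·[0.2833·34.2500 + 0.7167·0.0000] = 9.0693
Node 0 (S = 75): V_0 = 1/1.07·[0.2833·49.8832 + 0.7167·9.0693] = 19.2834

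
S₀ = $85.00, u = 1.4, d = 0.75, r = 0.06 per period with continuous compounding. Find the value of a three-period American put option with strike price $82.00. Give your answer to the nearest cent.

$11.47

Risk-neutral probability p = (e^0.06 − 0.75)/(1.4 − 0.75) = 0.3118/0.6500 = 0.4797
Terminal stock prices: S_uuu = 233.2, S_uud = 124.9, S_udd = 66.94, S_ddd = 35.86
Terminal payoffs (K − S): max(-151.2, 0) = 0, max(-42.95, 0) = 0, max(15.06, 0) = 15.06, max(46.14, 0) = 46.14
Node uu (S = 166.6): continuation = e^(−0.06)·[0.4797·0.0000 + 0.5203·0.0000] = 0.0000; exercise value = 0.0000 ≤ continuation, so V_uu = 0.0000
Node ud (S = 89.25): continuation = e^(−0.06)·[0.4797·0.0000 + 0.5203·15.0625] = 7.3799; exercise value = 0.0000 ≤ continuation, so V_ud = 7.3799
Node dd (S = 47.81): continuation = e^(−0.06)·[0.4797·15.0625 + 0.5203·46.1406] = 29.4122; exercise value = 34.1875 > continuation, so V_dd = 34.1875 (exercise)
Node u (S = 119): continuation = e^(−0.06)·[0.4797·0.0000 + 0.5203·7.3799] = 3.6158; exercise value = 0.0000 ≤ continuation, so V_u = 3.6158
Node d (S = 63.75): continuation = e^(−0.06)·[0.4797·7.3799 + 0.5203·34.1875] = 20.0846; exercise value = 18.2500 ≤ continuation, so V_d = 20.0846
Node 0 (S = 85): continuation = e^(−0.06)·[0.4797·3.6158 + 0.5203·20.0846] = 11.4742; exercise value = 0.0000 ≤ continuation, so V_0 = 11.4742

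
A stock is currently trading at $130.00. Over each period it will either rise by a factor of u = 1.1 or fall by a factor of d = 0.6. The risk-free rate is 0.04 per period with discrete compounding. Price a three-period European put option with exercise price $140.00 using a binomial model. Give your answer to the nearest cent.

Risk-neutral probability p = (1 + 0.04 − 0.6)/(1.1 − 0.6) = 0.4400/0.5000 = 0.8800
Terminal stock prices: S_uuu = 173, S_uud = 94.38, S_udd = 51.48, S_ddd = 28.08
Terminal payoffs (K − S): max(-33.03, 0) = 0, max(45.62, 0) = 45.62, max(88.52, 0) = 88.52, max(111.9, 0) = 111.9
Node uu (S = 157.3): V_uu = 1/1.04·[0.8800·0.0000 + 0.1200·45.6200] = 5.2638
Node ud (S = 85.8): V_ud = 1/1.04·[0.8800·45.6200 + 0.1200·88.5200] = 48.8154
Node dd (S = 46.8): V_dd = 1/1.04·[0.8800·88.5200 + 0.1200·111.9200] = 87.8154
Node u (S = 143): V_u = 1/1.04·[0.8800·5.2638 + 0.1200·48.8154] = 10.0866
Node d (S = 78): V_d = 1/1.04·[0.8800·48.8154 + 0.1200·87.8154] = 51.4379
Node 0 (S = 130): V_0 = 1/1.04·[0.8800·10.0866 + 0.1200·51.4379] = 14.4699

$14.47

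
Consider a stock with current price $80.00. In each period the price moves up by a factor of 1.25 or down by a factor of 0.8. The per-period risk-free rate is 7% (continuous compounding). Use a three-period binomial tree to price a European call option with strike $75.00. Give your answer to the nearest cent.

$23.42

Risk-neutral probability p = (e^0.07 − 0.8)/(1.25 − 0.8) = 0.2725/0.4500 = 0.6056
Terminal stock prices: S_uuu = 156.2, S_uud = 100, S_udd = 64, S_ddd = 40.96
Terminal payoffs (S − K): max(81.25, 0) = 81.25, max(25, 0) = 25, max(-11, 0) = 0, max(-34.04, 0) = 0
Node uu (S = 125): V_uu = e^(−0.07)·[0.6056·81.2500 + 0.3944·25.0000] = 55.0705
Node ud (S = 80): V_ud = e^(−0.07)·[0.6056·25.0000 + 0.3944·0.0000] = 14.1158
Node dd (S = 51.2): V_dd = e^(−0.07)·[0.6056·0.0000 + 0.3944·0.0000] = 0.0000
Node u (S = 100): V_u = e^(−0.07)·[0.6056·55.0705 + 0.3944·14.1158] = 36.2859
Node d (S = 64): V_d = e^(−0.07)·[0.6056·14.1158 + 0.3944·0.0000] = 7.9703
Node 0 (S = 80): V_0 = e^(−0.07)·[0.6056·36.2859 + 0.3944·7.9703] = 23.4194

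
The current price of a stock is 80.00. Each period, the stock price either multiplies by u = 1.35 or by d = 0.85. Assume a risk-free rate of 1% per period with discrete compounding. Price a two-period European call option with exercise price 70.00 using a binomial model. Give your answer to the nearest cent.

16.91

Risk-neutral probability p = (1 + 0.01 − 0.85)/(1.35 − 0.85) = 0.1600/0.5000 = 0.3200
Terminal stock prices: S_uu = 145.8, S_ud = 91.8, S_dd = 57.8
Terminal payoffs (S − K): max(75.8, 0) = 75.8, max(21.8, 0) = 21.8, max(-12.2, 0) = 0
Node u (S = 108): V_u = 1/1.01·[0.3200·75.8000 + 0.6800·21.8000] = 38.6931
Node d (S = 68): V_d = 1/1.01·[0.3200·21.8000 + 0.6800·0.0000] = 6.9069
Node 0 (S = 80): V_0 = 1/1.01·[0.3200·38.6931 + 0.6800·6.9069] = 16.9094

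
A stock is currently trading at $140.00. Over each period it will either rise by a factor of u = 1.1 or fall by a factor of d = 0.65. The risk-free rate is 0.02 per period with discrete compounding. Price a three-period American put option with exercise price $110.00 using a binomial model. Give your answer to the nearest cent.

Risk-neutral probability p = (1 + 0.02 − 0.65)/(1.1 − 0.65) = 0.3700/0.4500 = 0.8222
Terminal stock prices: S_uuu = 186.3, S_uud = 110.1, S_udd = 65.07, S_ddd = 38.45
Terminal payoffs (K − S): max(-76.34, 0) = 0, max(-0.11, 0) = 0, max(44.93, 0) = 44.93, max(71.55, 0) = 71.55
Node uu (S = 169.4): continuation = 1/1.02·[0.8222·0.0000 + 0.1778·0.0000] = 0.0000; exercise value = 0.0000 ≤ continuation, so V_uu = 0.0000
Node ud (S = 100.1): continuation = 1/1.02·[0.8222·0.0000 + 0.1778·44.9350] = 7.8318; exercise value = 9.9000 > continuation, so V_ud = 9.9000 (exercise)
Node dd (S = 59.15): continuation = 1/1.02·[0.8222·44.9350 + 0.1778·71.5525] = 48.6931; exercise value = 50.8500 > continuation, so V_dd = 50.8500 (exercise)
Node u (S = 154): continuation = 1/1.02·[0.8222·0.0000 + 0.1778·9.9000] = 1.7255; exercise value = 0.0000 ≤ continuation, so V_u = 1.7255
Node d (S = 91): continuation = 1/1.02·[0.8222·9.9000 + 0.1778·50.8500] = 16.8431; exercise value = 19.0000 > continuation, so V_d = 19.0000 (exercise)
Node 0 (S = 140): continuation = 1/1.02·[0.8222·1.7255 + 0.1778·19.0000] = 4.7025; exercise value = 0.0000 ≤ continuation, so V_0 = 4.7025

$4.70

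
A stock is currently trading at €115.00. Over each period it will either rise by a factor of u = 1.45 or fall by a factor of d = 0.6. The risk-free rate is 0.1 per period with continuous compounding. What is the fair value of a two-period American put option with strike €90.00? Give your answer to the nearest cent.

€7.71

Risk-neutral probability p = (e^0.1 − 0.6)/(1.45 − 0.6) = 0.5052/0.8500 = 0.5943
Terminal stock prices: S_uu = 241.8, S_ud = 100, S_dd = 41.4
Terminal payoffs (K − S): max(-151.8, 0) = 0, max(-10.05, 0) = 0, max(48.6, 0) = 48.6
Node u (S = 166.8): continuation = e^(−0.1)·[0.5943·0.0000 + 0.4057·0.0000] = 0.0000; exercise value = 0.0000 ≤ continuation, so V_u = 0.0000
Node d (S = 69): continuation = e^(−0.1)·[0.5943·0.0000 + 0.4057·48.6000] = 17.8399; exercise value = 21.0000 > continuation, so V_d = 21.0000 (exercise)
Node 0 (S = 115): continuation = e^(−0.1)·[0.5943·0.0000 + 0.4057·21.0000] = 7.7086; exercise value = 0.0000 ≤ continuation, so V_0 = 7.7086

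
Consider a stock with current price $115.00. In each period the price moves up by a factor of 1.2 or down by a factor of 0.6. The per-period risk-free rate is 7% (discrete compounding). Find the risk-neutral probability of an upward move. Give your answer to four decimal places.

p = 0.7833

Risk-neutral probability p = (1 + 0.07 − 0.6)/(1.2 − 0.6) = 0.4700/0.6000 = 0.7833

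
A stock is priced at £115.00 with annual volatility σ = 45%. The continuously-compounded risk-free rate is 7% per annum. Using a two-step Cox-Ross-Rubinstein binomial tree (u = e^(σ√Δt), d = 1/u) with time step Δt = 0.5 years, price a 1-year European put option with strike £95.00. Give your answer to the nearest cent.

CRR parameters: u = e^(σ√Δt) = e^(0.45·√0.5) = 1.3746, d = 1/u = 0.7275
Per-period rate: rΔt = 0.07·0.5 = 0.035, so R = e^0.035 = 1.0356
Risk-neutral probability p = (e^0.035 − 0.7275)/(1.3746 − 0.7275) = 0.3082/0.6472 = 0.4762
Terminal stock prices: S_uu = 217.3, S_ud = 115, S_dd = 60.86
Terminal payoffs (K − S): max(-122.3, 0) = 0, max(-20, 0) = 0, max(34.14, 0) = 34.14
Node u (S = 158.1): V_u = e^(−0.035)·[0.4762·0.0000 + 0.5238·0.0000] = 0.0000
Node d (S = 83.66): V_d = e^(−0.035)·[0.4762·0.0000 + 0.5238·34.1424] = 17.2703
Node 0 (S = 115): V_0 = e^(−0.035)·[0.4762·0.0000 + 0.5238·17.2703] = 8.7358

£8.74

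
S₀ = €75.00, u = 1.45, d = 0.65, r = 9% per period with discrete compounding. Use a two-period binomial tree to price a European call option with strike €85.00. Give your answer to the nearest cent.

€18.51

Risk-neutral probability p = (1 + 0.09 − 0.65)/(1.45 − 0.65) = 0.4400/0.8000 = 0.5500
Terminal stock prices: S_uu = 157.7, S_ud = 70.69, S_dd = 31.69
Terminal payoffs (S − K): max(72.69, 0) = 72.69, max(-14.31, 0) = 0, max(-53.31, 0) = 0
Node u (S = 108.8): V_u = 1/1.09·[0.5500·72.6875 + 0.4500·0.0000] = 36.6772
Node d (S = 48.75): V_d = 1/1.09·[0.5500·0.0000 + 0.4500·0.0000] = 0.0000
Node 0 (S = 75): V_0 = 1/1.09·[0.5500·36.6772 + 0.4500·0.0000] = 18.5068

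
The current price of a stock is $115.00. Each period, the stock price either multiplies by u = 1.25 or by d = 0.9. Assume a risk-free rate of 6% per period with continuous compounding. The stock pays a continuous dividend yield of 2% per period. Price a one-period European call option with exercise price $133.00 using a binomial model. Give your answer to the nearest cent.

Per-period risk-free factor R = e^0.06 = 1.0618; dividend-adjusted growth = e^(0.06−0.02) = 1.0408.
Risk-neutral probability p = (1.0408 − 0.9)/(1.25 − 0.9) = 0.1408/0.3500 = 0.4023
Terminal stock prices: S_u = 143.8, S_d = 103.5
Terminal payoffs (S − K): max(10.75, 0) = 10.75, max(-29.5, 0) = 0
Node 0 (S = 115): V_0 = e^(−0.06)·[0.4023·10.7500 + 0.5977·0.0000] = 4.0730

$4.07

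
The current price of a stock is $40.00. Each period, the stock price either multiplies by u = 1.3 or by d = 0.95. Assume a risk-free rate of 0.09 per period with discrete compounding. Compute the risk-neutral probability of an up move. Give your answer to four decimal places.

p = 0.4000

Risk-neutral probability p = (1 + 0.09 − 0.95)/(1.3 − 0.95) = 0.1400/0.3500 = 0.4000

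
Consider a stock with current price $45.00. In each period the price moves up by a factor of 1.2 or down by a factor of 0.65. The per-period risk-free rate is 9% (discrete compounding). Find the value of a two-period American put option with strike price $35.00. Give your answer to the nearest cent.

Risk-neutral probability p = (1 + 0.09 − 0.65)/(1.2 − 0.65) = 0.4400/0.5500 = 0.8000
Terminal stock prices: S_uu = 64.8, S_ud = 35.1, S_dd = 19.01
Terminal payoffs (K − S): max(-29.8, 0) = 0, max(-0.1, 0) = 0, max(15.99, 0) = 15.99
Node u (S = 54): continuation = 1/1.09·[0.8000·0.0000 + 0.2000·0.0000] = 0.0000; exercise value = 0.0000 ≤ continuation, so V_u = 0.0000
Node d (S = 29.25): continuation = 1/1.09·[0.8000·0.0000 + 0.2000·15.9875] = 2.9335; exercise value = 5.7500 > continuation, so V_d = 5.7500 (exercise)
Node 0 (S = 45): continuation = 1/1.09·[0.8000·0.0000 + 0.2000·5.7500] = 1.0550; exercise value = 0.0000 ≤ continuation, so V_0 = 1.0550

$1.06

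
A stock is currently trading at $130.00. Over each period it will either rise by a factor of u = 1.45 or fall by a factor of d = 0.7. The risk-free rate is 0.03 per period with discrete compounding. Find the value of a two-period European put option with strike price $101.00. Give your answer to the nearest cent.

$11.03

Risk-neutral probability p = (1 + 0.03 − 0.7)/(1.45 − 0.7) = 0.3300/0.7500 = 0.4400
Terminal stock prices: S_uu = 273.3, S_ud = 131.9, S_dd = 63.7
Terminal payoffs (K − S): max(-172.3, 0) = 0, max(-30.95, 0) = 0, max(37.3, 0) = 37.3
Node u (S = 188.5): V_u = 1/1.03·[0.4400·0.0000 + 0.5600·0.0000] = 0.0000
Node d (S = 91): V_d = 1/1.03·[0.4400·0.0000 + 0.5600·37.3000] = 20.2796
Node 0 (S = 130): V_0 = 1/1.03·[0.4400·0.0000 + 0.5600·20.2796] = 11.0258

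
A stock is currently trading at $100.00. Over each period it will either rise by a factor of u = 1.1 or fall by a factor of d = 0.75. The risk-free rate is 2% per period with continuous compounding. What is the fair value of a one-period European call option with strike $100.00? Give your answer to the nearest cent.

$7.57

Risk-neutral probability p = (e^0.02 − 0.75)/(1.1 − 0.75) = 0.2702/0.3500 = 0.7720
Terminal stock prices: S_u = 110, S_d = 75
Terminal payoffs (S − K): max(10, 0) = 10, max(-25, 0) = 0
Node 0 (S = 100): V_0 = e^(−0.02)·[0.7720·10.0000 + 0.2280·0.0000] = 7.5672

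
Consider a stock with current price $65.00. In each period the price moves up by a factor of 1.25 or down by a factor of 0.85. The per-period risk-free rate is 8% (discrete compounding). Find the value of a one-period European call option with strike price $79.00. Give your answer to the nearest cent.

Risk-neutral probability p = (1 + 0.08 − 0.85)/(1.25 − 0.85) = 0.2300/0.4000 = 0.5750
Terminal stock prices: S_u = 81.25, S_d = 55.25
Terminal payoffs (S − K): max(2.25, 0) = 2.25, max(-23.75, 0) = 0
Node 0 (S = 65): V_0 = 1/1.08·[0.5750·2.2500 + 0.4250·0.0000] = 1.1979

$1.20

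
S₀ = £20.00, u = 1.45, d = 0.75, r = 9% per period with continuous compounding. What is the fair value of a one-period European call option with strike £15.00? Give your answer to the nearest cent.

£6.29

Risk-neutral probability p = (e^0.09 − 0.75)/(1.45 − 0.75) = 0.3442/0.7000 = 0.4917
Terminal stock prices: S_u = 29, S_d = 15
Terminal payoffs (S − K): max(14, 0) = 14, max(0, 0) = 0
Node 0 (S = 20): V_0 = e^(−0.09)·[0.4917·14.0000 + 0.5083·0.0000] = 6.2910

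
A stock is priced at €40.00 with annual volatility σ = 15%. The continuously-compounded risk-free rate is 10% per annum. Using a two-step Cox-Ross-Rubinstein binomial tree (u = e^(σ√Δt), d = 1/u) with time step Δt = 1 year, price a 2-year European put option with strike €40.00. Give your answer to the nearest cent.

CRR parameters: u = e^(σ√Δt) = e^(0.15·√1) = 1.1618, d = 1/u = 0.8607
Per-period rate: rΔt = 0.1·1 = 0.1, so R = e^0.1 = 1.1052
Risk-neutral probability p = (e^0.1 − 0.8607)/(1.1618 − 0.8607) = 0.2445/0.3011 = 0.8118
Terminal stock prices: S_uu = 53.99, S_ud = 40, S_dd = 29.63
Terminal payoffs (K − S): max(-13.99, 0) = 0, max(0, 0) = 0, max(10.37, 0) = 10.37
Node u (S = 46.47): V_u = e^(−0.1)·[0.8118·0.0000 + 0.1882·0.0000] = 0.0000
Node d (S = 34.43): V_d = e^(−0.1)·[0.8118·0.0000 + 0.1882·10.3673] = 1.7652
Node 0 (S = 40): V_0 = e^(−0.1)·[0.8118·0.0000 + 0.1882·1.7652] = 0.3005

€0.30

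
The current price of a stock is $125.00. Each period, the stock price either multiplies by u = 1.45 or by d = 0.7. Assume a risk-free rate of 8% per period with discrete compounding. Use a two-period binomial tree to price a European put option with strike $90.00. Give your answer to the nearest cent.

Risk-neutral probability p = (1 + 0.08 − 0.7)/(1.45 − 0.7) = 0.3800/0.7500 = 0.5067
Terminal stock prices: S_uu = 262.8, S_ud = 126.9, S_dd = 61.25
Terminal payoffs (K − S): max(-172.8, 0) = 0, max(-36.87, 0) = 0, max(28.75, 0) = 28.75
Node u (S = 181.2): V_u = 1/1.08·[0.5067·0.0000 + 0.4933·0.0000] = 0.0000
Node d (S = 87.5): V_d = 1/1.08·[0.5067·0.0000 + 0.4933·28.7500] = 13.1327
Node 0 (S = 125): V_0 = 1/1.08·[0.5067·0.0000 + 0.4933·13.1327] = 5.9989

$6.00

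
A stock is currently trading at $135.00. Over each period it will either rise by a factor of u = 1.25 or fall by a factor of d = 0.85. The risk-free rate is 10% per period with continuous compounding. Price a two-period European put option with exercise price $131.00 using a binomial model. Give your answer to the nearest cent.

Risk-neutral probability p = (e^0.1 − 0.85)/(1.25 − 0.85) = 0.2552/0.4000 = 0.6379
Terminal stock prices: S_uu = 210.9, S_ud = 143.4, S_dd = 97.54
Terminal payoffs (K − S): max(-79.94, 0) = 0, max(-12.44, 0) = 0, max(33.46, 0) = 33.46
Node u (S = 168.8): V_u = e^(−0.1)·[0.6379·0.0000 + 0.3621·0.0000] = 0.0000
Node d (S = 114.8): V_d = e^(−0.1)·[0.6379·0.0000 + 0.3621·33.4625] = 10.9629
Node 0 (S = 135): V_0 = e^(−0.1)·[0.6379·0.0000 + 0.3621·10.9629] = 3.5916

$3.59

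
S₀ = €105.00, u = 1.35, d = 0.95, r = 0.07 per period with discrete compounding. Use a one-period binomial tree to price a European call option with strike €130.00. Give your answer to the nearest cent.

Risk-neutral probability p = (1 + 0.07 − 0.95)/(1.35 − 0.95) = 0.1200/0.4000 = 0.3000
Terminal stock prices: S_u = 141.8, S_d = 99.75
Terminal payoffs (S − K): max(11.75, 0) = 11.75, max(-30.25, 0) = 0
Node 0 (S = 105): V_0 = 1/1.07·[0.3000·11.7500 + 0.7000·0.0000] = 3.2944

€3.29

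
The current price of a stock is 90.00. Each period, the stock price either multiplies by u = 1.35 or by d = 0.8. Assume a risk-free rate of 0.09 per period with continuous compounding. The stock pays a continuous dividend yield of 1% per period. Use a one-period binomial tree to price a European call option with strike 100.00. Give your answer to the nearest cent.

10.12

Per-period risk-free factor R = e^0.09 = 1.0942; dividend-adjusted growth = e^(0.09−0.01) = 1.0833.
Risk-neutral probability p = (1.0833 − 0.8)/(1.35 − 0.8) = 0.2833/0.5500 = 0.5151
Terminal stock prices: S_u = 121.5, S_d = 72
Terminal payoffs (S − K): max(21.5, 0) = 21.5, max(-28, 0) = 0
Node 0 (S = 90): V_0 = e^(−0.09)·[0.5151·21.5000 + 0.4849·0.0000] = 10.1208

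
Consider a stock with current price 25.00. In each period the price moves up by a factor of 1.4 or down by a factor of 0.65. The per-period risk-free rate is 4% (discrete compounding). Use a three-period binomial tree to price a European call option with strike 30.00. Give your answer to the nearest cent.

Risk-neutral probability p = (1 + 0.04 − 0.65)/(1.4 − 0.65) = 0.3900/0.7500 = 0.5200
Terminal stock prices: S_uuu = 68.6, S_uud = 31.85, S_udd = 14.79, S_ddd = 6.866
Terminal payoffs (S − K): max(38.6, 0) = 38.6, max(1.85, 0) = 1.85, max(-15.21, 0) = 0, max(-23.13, 0) = 0
Node uu (S = 49): V_uu = 1/1.04·[0.5200·38.6000 + 0.4800·1.8500] = 20.1538
Node ud (S = 22.75): V_ud = 1/1.04·[0.5200·1.8500 + 0.4800·0.0000] = 0.9250
Node dd (S = 10.56): V_dd = 1/1.04·[0.5200·0.0000 + 0.4800·0.0000] = 0.0000
Node u (S = 35): V_u = 1/1.04·[0.5200·20.1538 + 0.4800·0.9250] = 10.5038
Node d (S = 16.25): V_d = 1/1.04·[0.5200·0.9250 + 0.4800·0.0000] = 0.4625
Node 0 (S = 25): V_0 = 1/1.04·[0.5200·10.5038 + 0.4800·0.4625] = 5.4654

5.47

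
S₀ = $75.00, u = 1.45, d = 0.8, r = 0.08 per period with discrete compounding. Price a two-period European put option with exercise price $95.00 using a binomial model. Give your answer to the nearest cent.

$16.42

Risk-neutral probability p = (1 + 0.08 − 0.8)/(1.45 − 0.8) = 0.2800/0.6500 = 0.4308
Terminal stock prices: S_uu = 157.7, S_ud = 87, S_dd = 48
Terminal payoffs (K − S): max(-62.69, 0) = 0, max(8, 0) = 8, max(47, 0) = 47
Node u (S = 108.8): V_u = 1/1.08·[0.4308·0.0000 + 0.5692·8.0000] = 4.2165
Node d (S = 60): V_d = 1/1.08·[0.4308·8.0000 + 0.5692·47.0000] = 27.9630
Node 0 (S = 75): V_0 = 1/1.08·[0.4308·4.2165 + 0.5692·27.9630] = 16.4201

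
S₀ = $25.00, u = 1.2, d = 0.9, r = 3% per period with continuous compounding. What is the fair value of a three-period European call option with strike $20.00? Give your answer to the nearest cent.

Risk-neutral probability p = (e^0.03 − 0.9)/(1.2 − 0.9) = 0.1305/0.3000 = 0.4348
Terminal stock prices: S_uuu = 43.2, S_uud = 32.4, S_udd = 24.3, S_ddd = 18.23
Terminal payoffs (S − K): max(23.2, 0) = 23.2, max(12.4, 0) = 12.4, max(4.3, 0) = 4.3, max(-1.775, 0) = 0
Node uu (S = 36): V_uu = e^(−0.03)·[0.4348·23.2000 + 0.5652·12.4000] = 16.5911
Node ud (S = 27): V_ud = e^(−0.03)·[0.4348·12.4000 + 0.5652·4.3000] = 7.5911
Node dd (S = 20.25): V_dd = e^(−0.03)·[0.4348·4.3000 + 0.5652·0.0000] = 1.8146
Node u (S = 30): V_u = e^(−0.03)·[0.4348·16.5911 + 0.5652·7.5911] = 11.1647
Node d (S = 22.5): V_d = e^(−0.03)·[0.4348·7.5911 + 0.5652·1.8146] = 4.1986
Node 0 (S = 25): V_0 = e^(−0.03)·[0.4348·11.1647 + 0.5652·4.1986] = 7.0142

$7.01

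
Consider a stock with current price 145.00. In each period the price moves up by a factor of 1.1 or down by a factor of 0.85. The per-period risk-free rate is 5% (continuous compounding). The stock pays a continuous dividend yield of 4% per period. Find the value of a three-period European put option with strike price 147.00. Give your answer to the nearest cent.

Per-period risk-free factor R = e^0.05 = 1.0513; dividend-adjusted growth = e^(0.05−0.04) = 1.0101.
Risk-neutral probability p = (1.0101 − 0.85)/(1.1 − 0.85) = 0.1601/0.2500 = 0.6402
Terminal stock prices: S_uuu = 193, S_uud = 149.1, S_udd = 115.2, S_ddd = 89.05
Terminal payoffs (K − S): max(-46, 0) = 0, max(-2.133, 0) = 0, max(31.76, 0) = 31.76, max(57.95, 0) = 57.95
Node uu (S = 175.5): V_uu = e^(−0.05)·[0.6402·0.0000 + 0.3598·0.0000] = 0.0000
Node ud (S = 135.6): V_ud = e^(−0.05)·[0.6402·0.0000 + 0.3598·31.7613] = 10.8703
Node dd (S = 104.8): V_dd = e^(−0.05)·[0.6402·31.7613 + 0.3598·57.9519] = 39.1760
Node u (S = 159.5): V_u = e^(−0.05)·[0.6402·0.0000 + 0.3598·10.8703] = 3.7204
Node d (S = 123.2): V_d = e^(−0.05)·[0.6402·10.8703 + 0.3598·39.1760] = 20.0279
Node 0 (S = 145): V_0 = e^(−0.05)·[0.6402·3.7204 + 0.3598·20.0279] = 9.1202

9.12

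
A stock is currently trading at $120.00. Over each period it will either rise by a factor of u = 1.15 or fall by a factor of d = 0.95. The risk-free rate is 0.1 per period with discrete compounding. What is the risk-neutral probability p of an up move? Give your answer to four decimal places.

p = 0.7500

Risk-neutral probability p = (1 + 0.1 − 0.95)/(1.15 − 0.95) = 0.1500/0.2000 = 0.7500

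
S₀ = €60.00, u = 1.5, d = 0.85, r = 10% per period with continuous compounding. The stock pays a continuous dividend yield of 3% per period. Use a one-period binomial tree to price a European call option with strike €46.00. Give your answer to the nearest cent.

Per-period risk-free factor R = e^0.1 = 1.1052; dividend-adjusted growth = e^(0.1−0.03) = 1.0725.
Risk-neutral probability p = (1.0725 − 0.85)/(1.5 − 0.85) = 0.2225/0.6500 = 0.3423
Terminal stock prices: S_u = 90, S_d = 51
Terminal payoffs (S − K): max(44, 0) = 44, max(5, 0) = 5
Node 0 (S = 60): V_0 = e^(−0.1)·[0.3423·44.0000 + 0.6577·5.0000] = 16.6042

€16.60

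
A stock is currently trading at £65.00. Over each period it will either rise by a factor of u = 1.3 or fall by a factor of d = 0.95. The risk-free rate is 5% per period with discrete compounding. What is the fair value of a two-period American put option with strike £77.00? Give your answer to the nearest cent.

£12.00

Risk-neutral probability p = (1 + 0.05 − 0.95)/(1.3 − 0.95) = 0.1000/0.3500 = 0.2857
Terminal stock prices: S_uu = 109.9, S_ud = 80.27, S_dd = 58.66
Terminal payoffs (K − S): max(-32.85, 0) = 0, max(-3.275, 0) = 0, max(18.34, 0) = 18.34
Node u (S = 84.5): continuation = 1/1.05·[0.2857·0.0000 + 0.7143·0.0000] = 0.0000; exercise value = 0.0000 ≤ continuation, so V_u = 0.0000
Node d (S = 61.75): continuation = 1/1.05·[0.2857·0.0000 + 0.7143·18.3375] = 12.4745; exercise value = 15.2500 > continuation, so V_d = 15.2500 (exercise)
Node 0 (S = 65): continuation = 1/1.05·[0.2857·0.0000 + 0.7143·15.2500] = 10.3741; exercise value = 12.0000 > continuation, so V_0 = 12.0000 (exercise)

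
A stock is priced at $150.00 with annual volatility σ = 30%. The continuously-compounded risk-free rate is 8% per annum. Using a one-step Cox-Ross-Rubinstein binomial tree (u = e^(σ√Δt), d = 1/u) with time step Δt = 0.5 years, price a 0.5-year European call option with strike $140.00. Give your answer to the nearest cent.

$23.69

CRR parameters: u = e^(σ√Δt) = e^(0.3·√0.5) = 1.2363, d = 1/u = 0.8089
Per-period rate: rΔt = 0.08·0.5 = 0.04, so R = e^0.04 = 1.0408
Risk-neutral probability p = (e^0.04 − 0.8089)/(1.2363 − 0.8089) = 0.2320/0.4275 = 0.5426
Terminal stock prices: S_u = 185.4, S_d = 121.3
Terminal payoffs (S − K): max(45.45, 0) = 45.45, max(-18.67, 0) = 0
Node 0 (S = 150): V_0 = e^(−0.04)·[0.5426·45.4467 + 0.4574·0.0000] = 23.6942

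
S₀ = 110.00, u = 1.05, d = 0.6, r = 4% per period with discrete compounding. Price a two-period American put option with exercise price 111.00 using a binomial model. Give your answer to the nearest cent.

Risk-neutral probability p = (1 + 0.04 − 0.6)/(1.05 − 0.6) = 0.4400/0.4500 = 0.9778
Terminal stock prices: S_uu = 121.3, S_ud = 69.3, S_dd = 39.6
Terminal payoffs (K − S): max(-10.28, 0) = 0, max(41.7, 0) = 41.7, max(71.4, 0) = 71.4
Node u (S = 115.5): continuation = 1/1.04·[0.9778·0.0000 + 0.0222·41.7000] = 0.8910; exercise value = 0.0000 ≤ continuation, so V_u = 0.8910
Node d (S = 66): continuation = 1/1.04·[0.9778·41.7000 + 0.0222·71.4000] = 40.7308; exercise value = 45.0000 > continuation, so V_d = 45.0000 (exercise)
Node 0 (S = 110): continuation = 1/1.04·[0.9778·0.8910 + 0.0222·45.0000] = 1.7993; exercise value = 1.0000 ≤ continuation, so V_0 = 1.7993

1.80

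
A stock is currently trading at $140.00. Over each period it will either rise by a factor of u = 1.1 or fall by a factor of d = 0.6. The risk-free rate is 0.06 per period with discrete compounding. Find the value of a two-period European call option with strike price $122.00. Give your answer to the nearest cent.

Risk-neutral probability p = (1 + 0.06 − 0.6)/(1.1 − 0.6) = 0.4600/0.5000 = 0.9200
Terminal stock prices: S_uu = 169.4, S_ud = 92.4, S_dd = 50.4
Terminal payoffs (S − K): max(47.4, 0) = 47.4, max(-29.6, 0) = 0, max(-71.6, 0) = 0
Node u (S = 154): V_u = 1/1.06·[0.9200·47.4000 + 0.0800·0.0000] = 41.1396
Node d (S = 84): V_d = 1/1.06·[0.9200·0.0000 + 0.0800·0.0000] = 0.0000
Node 0 (S = 140): V_0 = 1/1.06·[0.9200·41.1396 + 0.0800·0.0000] = 35.7061

$35.71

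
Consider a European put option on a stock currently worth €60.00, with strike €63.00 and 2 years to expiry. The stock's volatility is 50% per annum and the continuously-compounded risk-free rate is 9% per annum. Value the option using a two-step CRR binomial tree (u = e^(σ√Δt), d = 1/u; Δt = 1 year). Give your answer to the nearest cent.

CRR parameters: u = e^(σ√Δt) = e^(0.5·√1) = 1.6487, d = 1/u = 0.6065
Per-period rate: rΔt = 0.09·1 = 0.09, so R = e^0.09 = 1.0942
Risk-neutral probability p = (e^0.09 − 0.6065)/(1.6487 − 0.6065) = 0.4876/1.0422 = 0.4679
Terminal stock prices: S_uu = 163.1, S_ud = 60, S_dd = 22.07
Terminal payoffs (K − S): max(-100.1, 0) = 0, max(3, 0) = 3, max(40.93, 0) = 40.93
Node u (S = 98.92): V_u = e^(−0.09)·[0.4679·0.0000 + 0.5321·3.0000] = 1.4589
Node d (S = 36.39): V_d = e^(−0.09)·[0.4679·3.0000 + 0.5321·40.9272] = 21.1858
Node 0 (S = 60): V_0 = e^(−0.09)·[0.4679·1.4589 + 0.5321·21.1858] = 10.9265

€10.93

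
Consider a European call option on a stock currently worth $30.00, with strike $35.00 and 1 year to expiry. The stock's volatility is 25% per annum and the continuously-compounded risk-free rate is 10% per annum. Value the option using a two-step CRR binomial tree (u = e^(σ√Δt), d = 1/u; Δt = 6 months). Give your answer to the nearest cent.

CRR parameters: u = e^(σ√Δt) = e^(0.25·√0.5) = 1.1934, d = 1/u = 0.8380
Per-period rate: rΔt = 0.1·0.5 = 0.05, so R = e^0.05 = 1.0513
Risk-neutral probability p = (e^0.05 − 0.8380)/(1.1934 − 0.8380) = 0.2133/0.3554 = 0.6002
Terminal stock prices: S_uu = 42.72, S_ud = 30, S_dd = 21.07
Terminal payoffs (S − K): max(7.724, 0) = 7.724, max(-5, 0) = 0, max(-13.93, 0) = 0
Node u (S = 35.8): V_u = e^(−0.05)·[0.6002·7.7236 + 0.3998·0.0000] = 4.4095
Node d (S = 25.14): V_d = e^(−0.05)·[0.6002·0.0000 + 0.3998·0.0000] = 0.0000
Node 0 (S = 30): V_0 = e^(−0.05)·[0.6002·4.4095 + 0.3998·0.0000] = 2.5174

$2.52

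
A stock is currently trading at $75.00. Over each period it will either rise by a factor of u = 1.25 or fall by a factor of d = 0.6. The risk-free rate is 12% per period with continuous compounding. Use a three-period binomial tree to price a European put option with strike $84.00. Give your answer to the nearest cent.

Risk-neutral probability p = (e^0.12 − 0.6)/(1.25 − 0.6) = 0.5275/0.6500 = 0.8115
Terminal stock prices: S_uuu = 146.5, S_uud = 70.31, S_udd = 33.75, S_ddd = 16.2
Terminal payoffs (K − S): max(-62.48, 0) = 0, max(13.69, 0) = 13.69, max(50.25, 0) = 50.25, max(67.8, 0) = 67.8
Node uu (S = 117.2): V_uu = e^(−0.12)·[0.8115·0.0000 + 0.1885·13.6875] = 2.2879
Node ud (S = 56.25): V_ud = e^(−0.12)·[0.8115·13.6875 + 0.1885·50.2500] = 18.2513
Node dd (S = 27): V_dd = e^(−0.12)·[0.8115·50.2500 + 0.1885·67.8000] = 47.5013
Node u (S = 93.75): V_u = e^(−0.12)·[0.8115·2.2879 + 0.1885·18.2513] = 4.6976
Node d (S = 45): V_d = e^(−0.12)·[0.8115·18.2513 + 0.1885·47.5013] = 21.0767
Node 0 (S = 75): V_0 = e^(−0.12)·[0.8115·4.6976 + 0.1885·21.0767] = 6.9042

$6.90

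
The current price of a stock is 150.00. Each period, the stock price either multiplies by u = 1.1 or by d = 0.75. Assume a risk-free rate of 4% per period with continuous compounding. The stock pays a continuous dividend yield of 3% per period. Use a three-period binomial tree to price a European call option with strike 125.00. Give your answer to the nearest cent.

31.36

Per-period risk-free factor R = e^0.04 = 1.0408; dividend-adjusted growth = e^(0.04−0.03) = 1.0101.
Risk-neutral probability p = (1.0101 − 0.75)/(1.1 − 0.75) = 0.2601/0.3500 = 0.7430
Terminal stock prices: S_uuu = 199.7, S_uud = 136.1, S_udd = 92.81, S_ddd = 63.28
Terminal payoffs (S − K): max(74.65, 0) = 74.65, max(11.13, 0) = 11.13, max(-32.19, 0) = 0, max(-61.72, 0) = 0
Node uu (S = 181.5): V_uu = e^(−0.04)·[0.7430·74.6500 + 0.2570·11.1250] = 56.0372
Node ud (S = 123.8): V_ud = e^(−0.04)·[0.7430·11.1250 + 0.2570·0.0000] = 7.9418
Node dd (S = 84.38): V_dd = e^(−0.04)·[0.7430·0.0000 + 0.2570·0.0000] = 0.0000
Node u (S = 165): V_u = e^(−0.04)·[0.7430·56.0372 + 0.2570·7.9418] = 41.9641
Node d (S = 112.5): V_d = e^(−0.04)·[0.7430·7.9418 + 0.2570·0.0000] = 5.6694
Node 0 (S = 150): V_0 = e^(−0.04)·[0.7430·41.9641 + 0.2570·5.6694] = 31.3567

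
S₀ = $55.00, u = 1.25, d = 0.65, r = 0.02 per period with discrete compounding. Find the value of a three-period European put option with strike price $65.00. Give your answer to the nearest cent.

$15.63

Risk-neutral probability p = (1 + 0.02 − 0.65)/(1.25 − 0.65) = 0.3700/0.6000 = 0.6167
Terminal stock prices: S_uuu = 107.4, S_uud = 55.86, S_udd = 29.05, S_ddd = 15.1
Terminal payoffs (K − S): max(-42.42, 0) = 0, max(9.141, 0) = 9.141, max(35.95, 0) = 35.95, max(49.9, 0) = 49.9
Node uu (S = 85.94): V_uu = 1/1.02·[0.6167·0.0000 + 0.3833·9.1406] = 3.4352
Node ud (S = 44.69): V_ud = 1/1.02·[0.6167·9.1406 + 0.3833·35.9531] = 19.0380
Node dd (S = 23.24): V_dd = 1/1.02·[0.6167·35.9531 + 0.3833·49.8956] = 40.4880
Node u (S = 68.75): V_u = 1/1.02·[0.6167·3.4352 + 0.3833·19.0380] = 9.2316
Node d (S = 35.75): V_d = 1/1.02·[0.6167·19.0380 + 0.3833·40.4880] = 26.7260
Node 0 (S = 55): V_0 = 1/1.02·[0.6167·9.2316 + 0.3833·26.7260] = 15.6253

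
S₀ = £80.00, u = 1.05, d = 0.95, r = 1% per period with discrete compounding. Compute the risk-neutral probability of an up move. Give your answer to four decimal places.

Risk-neutral probability p = (1 + 0.01 − 0.95)/(1.05 − 0.95) = 0.0600/0.1000 = 0.6000

p = 0.6000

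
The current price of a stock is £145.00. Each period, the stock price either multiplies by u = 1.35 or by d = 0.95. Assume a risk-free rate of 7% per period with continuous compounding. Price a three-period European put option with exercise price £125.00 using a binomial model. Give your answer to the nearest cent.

Risk-neutral probability p = (e^0.07 − 0.95)/(1.35 − 0.95) = 0.1225/0.4000 = 0.3063
Terminal stock prices: S_uuu = 356.8, S_uud = 251, S_udd = 176.7, S_ddd = 124.3
Terminal payoffs (K − S): max(-231.8, 0) = 0, max(-126, 0) = 0, max(-51.66, 0) = 0, max(0.6806, 0) = 0.6806
Node uu (S = 264.3): V_uu = e^(−0.07)·[0.3063·0.0000 + 0.6937·0.0000] = 0.0000
Node ud (S = 186): V_ud = e^(−0.07)·[0.3063·0.0000 + 0.6937·0.0000] = 0.0000
Node dd (S = 130.9): V_dd = e^(−0.07)·[0.3063·0.0000 + 0.6937·0.6806] = 0.4402
Node u (S = 195.8): V_u = e^(−0.07)·[0.3063·0.0000 + 0.6937·0.0000] = 0.0000
Node d (S = 137.8): V_d = e^(−0.07)·[0.3063·0.0000 + 0.6937·0.4402] = 0.2848
Node 0 (S = 145): V_0 = e^(−0.07)·[0.3063·0.0000 + 0.6937·0.2848] = 0.1842

£0.18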